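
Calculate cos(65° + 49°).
cos(65° + 49°) = cos 65° cos 49° - sin 65° sin 49° = -0.4067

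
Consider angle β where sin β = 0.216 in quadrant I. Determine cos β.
cos β = √(1 - sin²β) = 0.9764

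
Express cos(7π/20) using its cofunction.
cos(7π/20) = sin(π/2 - 7π/20) = sin(3π/20)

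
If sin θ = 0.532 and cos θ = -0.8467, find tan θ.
tan θ = sin θ / cos θ = -0.6283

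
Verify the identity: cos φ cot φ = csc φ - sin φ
RHS = 1/sin φ - sin φ = (1 - sin²φ)/sin φ = cos²φ/sin φ = cos φ · (cos φ/sin φ) = cos φ cot φ = LHS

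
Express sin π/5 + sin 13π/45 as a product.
sin π/5 + sin 13π/45 = 2 sin(11π/45) cos(-2π/45)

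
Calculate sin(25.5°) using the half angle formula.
sin(25.5°) = √((1 - cos 51°)/2) = 0.4305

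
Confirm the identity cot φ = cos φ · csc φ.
RHS = cos φ · (1/sin φ) = cos φ/sin φ = cot φ = LHS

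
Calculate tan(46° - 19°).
tan(46° - 19°) = (tan 46° - tan 19°)/(1 + tan 46° tan 19°) = 0.5095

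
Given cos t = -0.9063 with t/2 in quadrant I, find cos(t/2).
cos(t/2) = ±√((1 + cos t)/2); positive since t/2 ∈ QI, so cos(t/2) = 0.2164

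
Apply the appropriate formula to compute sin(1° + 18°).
sin(1° + 18°) = sin 1° cos 18° + cos 1° sin 18° = 0.3256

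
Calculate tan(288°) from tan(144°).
tan(288°) = 2 tan 144° / (1 - tan²144°) = -3.078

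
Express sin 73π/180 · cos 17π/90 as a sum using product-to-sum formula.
sin 73π/180 cos 17π/90 = (1/2)[sin(73π/180+17π/90) + sin(73π/180-17π/90)]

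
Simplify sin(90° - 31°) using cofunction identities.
sin(90° - 31°) = cos(31°)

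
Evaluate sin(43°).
sin(43°) = 0.682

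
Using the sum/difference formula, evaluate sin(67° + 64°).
sin(67° + 64°) = sin 67° cos 64° + cos 67° sin 64° = 0.7547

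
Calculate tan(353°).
tan(353°) = -0.1228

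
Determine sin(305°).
sin(305°) = -0.8192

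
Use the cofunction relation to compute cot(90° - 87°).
cot(90° - 87°) = tan(87°) = 19.08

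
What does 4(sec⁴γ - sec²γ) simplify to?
4(sec⁴γ - sec²γ) = 4(tan⁴γ + tan²γ) (using Pythagorean)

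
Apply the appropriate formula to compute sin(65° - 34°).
sin(65° - 34°) = sin 65° cos 34° - cos 65° sin 34° = 0.515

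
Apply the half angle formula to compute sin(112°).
sin(112°) = √((1 - cos 224°)/2) = 0.9272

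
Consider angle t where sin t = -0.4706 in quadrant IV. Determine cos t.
cos t = √(1 - sin²t) = 0.8823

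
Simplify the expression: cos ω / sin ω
cos ω / sin ω = cot ω (using Quotient identity)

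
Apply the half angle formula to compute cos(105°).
cos(105°) = -√((1 + cos 210°)/2) = -(√6-√2)/4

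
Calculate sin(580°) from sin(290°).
sin(580°) = 2 sin 290° cos 290° = -0.6428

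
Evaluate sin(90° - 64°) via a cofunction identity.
sin(90° - 64°) = cos(64°) = 0.4384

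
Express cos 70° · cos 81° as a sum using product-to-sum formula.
cos 70° cos 81° = (1/2)[cos(70°-81°) + cos(70°+81°)]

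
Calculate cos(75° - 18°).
cos(75° - 18°) = cos 75° cos 18° + sin 75° sin 18° = 0.5446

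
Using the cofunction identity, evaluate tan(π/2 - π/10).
tan(π/2 - π/10) = cot(π/10) = 3.078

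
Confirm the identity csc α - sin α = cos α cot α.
LHS = 1/sin α - sin α = (1 - sin²α)/sin α = cos²α/sin α = cos α · (cos α/sin α) = cos α cot α = RHS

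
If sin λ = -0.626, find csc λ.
csc λ = 1/sin λ = -1.597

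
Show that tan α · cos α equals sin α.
LHS = (sin α/cos α) · cos α = sin α = RHS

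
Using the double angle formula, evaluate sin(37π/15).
sin(37π/15) = 2 sin 37π/30 cos 37π/30 = 0.9945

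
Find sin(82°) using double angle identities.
sin(82°) = 2 sin 41° cos 41° = 0.9903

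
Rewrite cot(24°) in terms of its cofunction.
cot(24°) = tan(90° - 24°) = tan(66°)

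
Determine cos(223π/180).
cos(223π/180) = -0.7314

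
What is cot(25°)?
cot(25°) = 2.145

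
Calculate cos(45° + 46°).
cos(45° + 46°) = cos 45° cos 46° - sin 45° sin 46° = -0.01745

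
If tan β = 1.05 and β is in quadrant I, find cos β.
cos β = 0.6897 (using tan²β + 1 = sec²β)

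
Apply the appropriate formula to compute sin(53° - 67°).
sin(53° - 67°) = sin 53° cos 67° - cos 53° sin 67° = -0.2419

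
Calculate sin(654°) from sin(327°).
sin(654°) = 2 sin 327° cos 327° = -0.9135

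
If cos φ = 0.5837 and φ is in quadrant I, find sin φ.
sin φ = 0.812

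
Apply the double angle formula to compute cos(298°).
cos(298°) = cos²149° - sin²149° = 0.4695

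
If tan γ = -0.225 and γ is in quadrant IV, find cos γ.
cos γ = 0.9756 (using tan²γ + 1 = sec²γ)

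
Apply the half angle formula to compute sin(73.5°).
sin(73.5°) = √((1 - cos 147°)/2) = 0.9588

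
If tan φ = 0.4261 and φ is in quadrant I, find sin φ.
sin φ = 0.392 (using tan²φ + 1 = sec²φ)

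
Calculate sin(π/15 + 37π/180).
sin(π/15 + 37π/180) = sin π/15 cos 37π/180 + cos π/15 sin 37π/180 = 0.7547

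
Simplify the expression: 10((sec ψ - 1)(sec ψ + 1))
10((sec ψ - 1)(sec ψ + 1)) = 10(tan²ψ) (using Diff. of squares)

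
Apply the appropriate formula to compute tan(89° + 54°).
tan(89° + 54°) = (tan 89° + tan 54°)/(1 - tan 89° tan 54°) = -0.7536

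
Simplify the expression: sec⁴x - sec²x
sec⁴x - sec²x = tan⁴x + tan²x (using Pythagorean)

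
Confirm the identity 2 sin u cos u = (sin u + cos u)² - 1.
RHS = sin²u + 2 sin u cos u + cos²u - 1 = (sin²u + cos²u) + 2 sin u cos u - 1 = 1 + 2 sin u cos u - 1 = 2 sin u cos u = LHS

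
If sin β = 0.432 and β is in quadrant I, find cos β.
cos β = 0.9019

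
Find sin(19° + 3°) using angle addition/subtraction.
sin(19° + 3°) = sin 19° cos 3° + cos 19° sin 3° = 0.3746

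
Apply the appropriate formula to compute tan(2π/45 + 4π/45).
tan(2π/45 + 4π/45) = (tan 2π/45 + tan 4π/45)/(1 - tan 2π/45 tan 4π/45) = 0.4452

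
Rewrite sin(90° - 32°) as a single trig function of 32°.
sin(90° - 32°) = cos(32°)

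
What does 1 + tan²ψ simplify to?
1 + tan²ψ = sec²ψ (using Pythagorean identity)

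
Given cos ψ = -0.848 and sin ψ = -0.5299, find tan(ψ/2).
tan(ψ/2) = sin ψ / (1 + cos ψ) = -3.486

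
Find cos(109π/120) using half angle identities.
cos(109π/120) = -√((1 + cos 109π/60)/2) = -0.9588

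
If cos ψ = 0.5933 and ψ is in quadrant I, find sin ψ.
sin ψ = 0.805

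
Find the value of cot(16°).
cot(16°) = 3.487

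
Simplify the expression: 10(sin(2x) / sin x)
10(sin(2x) / sin x) = 10(2 cos x) (using Double angle)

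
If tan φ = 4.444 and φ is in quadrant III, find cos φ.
cos φ = -0.2195 (using tan²φ + 1 = sec²φ)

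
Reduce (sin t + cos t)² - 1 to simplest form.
(sin t + cos t)² - 1 = sin(2t) (using Pythagorean + double angle)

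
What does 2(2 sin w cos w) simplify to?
2(2 sin w cos w) = 2(sin(2w)) (using Double angle)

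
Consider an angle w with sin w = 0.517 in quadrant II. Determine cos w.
cos w = ±√(1 - sin²w) = -0.856 (negative in QII)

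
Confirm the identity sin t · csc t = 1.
LHS = sin t · (1/sin t) = 1 = RHS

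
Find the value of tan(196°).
tan(196°) = 0.2867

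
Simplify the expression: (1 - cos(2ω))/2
(1 - cos(2ω))/2 = sin²ω (using Power reduction)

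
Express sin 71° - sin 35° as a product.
sin 71° - sin 35° = 2 cos(53°) sin(18°)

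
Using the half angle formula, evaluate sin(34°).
sin(34°) = √((1 - cos 68°)/2) = 0.5592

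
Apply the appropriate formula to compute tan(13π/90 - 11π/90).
tan(13π/90 - 11π/90) = (tan 13π/90 - tan 11π/90)/(1 + tan 13π/90 tan 11π/90) = 0.06993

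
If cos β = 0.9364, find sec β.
sec β = 1/cos β = 1.068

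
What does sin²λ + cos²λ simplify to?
sin²λ + cos²λ = 1 (using Pythagorean identity)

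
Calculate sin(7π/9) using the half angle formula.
sin(7π/9) = √((1 - cos 14π/9)/2) = 0.6428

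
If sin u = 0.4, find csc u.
csc u = 1/sin u = 2.5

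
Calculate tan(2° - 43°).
tan(2° - 43°) = (tan 2° - tan 43°)/(1 + tan 2° tan 43°) = -0.8693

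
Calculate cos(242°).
cos(242°) = -0.4695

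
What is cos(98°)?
cos(98°) = -0.1392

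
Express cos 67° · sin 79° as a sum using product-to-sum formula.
cos 67° sin 79° = (1/2)[sin(67°+79°) - sin(67°-79°)]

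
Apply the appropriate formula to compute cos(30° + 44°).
cos(30° + 44°) = cos 30° cos 44° - sin 30° sin 44° = 0.2756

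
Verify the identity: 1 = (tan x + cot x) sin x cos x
RHS = (sin x/cos x + cos x/sin x) sin x cos x = ((sin²x + cos²x)/(sin x cos x)) · sin x cos x = sin²x + cos²x = 1 = LHS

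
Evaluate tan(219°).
tan(219°) = 0.8098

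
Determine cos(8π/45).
cos(8π/45) = 0.848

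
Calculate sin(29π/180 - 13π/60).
sin(29π/180 - 13π/60) = sin 29π/180 cos 13π/60 - cos 29π/180 sin 13π/60 = -0.1736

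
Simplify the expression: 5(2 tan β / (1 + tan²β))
5(2 tan β / (1 + tan²β)) = 5(sin(2β)) (using Double angle)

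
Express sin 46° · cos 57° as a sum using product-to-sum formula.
sin 46° cos 57° = (1/2)[sin(46°+57°) + sin(46°-57°)]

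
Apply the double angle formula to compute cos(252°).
cos(252°) = cos²126° - sin²126° = -0.309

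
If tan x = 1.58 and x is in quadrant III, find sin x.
sin x = -0.845 (using tan²x + 1 = sec²x)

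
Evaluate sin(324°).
sin(324°) = -0.5878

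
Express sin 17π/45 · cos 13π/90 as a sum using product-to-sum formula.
sin 17π/45 cos 13π/90 = (1/2)[sin(17π/45+13π/90) + sin(17π/45-13π/90)]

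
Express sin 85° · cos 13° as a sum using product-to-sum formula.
sin 85° cos 13° = (1/2)[sin(85°+13°) + sin(85°-13°)]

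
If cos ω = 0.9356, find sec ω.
sec ω = 1/cos ω = 1.069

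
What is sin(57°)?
sin(57°) = 0.8387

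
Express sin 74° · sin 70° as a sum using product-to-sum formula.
sin 74° sin 70° = (1/2)[cos(74°-70°) - cos(74°+70°)]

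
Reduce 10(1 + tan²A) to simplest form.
10(1 + tan²A) = 10(sec²A) (using Pythagorean identity)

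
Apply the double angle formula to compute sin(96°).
sin(96°) = 2 sin 48° cos 48° = 0.9945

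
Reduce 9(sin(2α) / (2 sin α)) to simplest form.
9(sin(2α) / (2 sin α)) = 9(cos α) (using Double angle)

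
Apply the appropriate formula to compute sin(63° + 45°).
sin(63° + 45°) = sin 63° cos 45° + cos 63° sin 45° = 0.9511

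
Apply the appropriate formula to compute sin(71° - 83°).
sin(71° - 83°) = sin 71° cos 83° - cos 71° sin 83° = -0.2079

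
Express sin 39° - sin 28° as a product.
sin 39° - sin 28° = 2 cos(33.5°) sin(5.5°)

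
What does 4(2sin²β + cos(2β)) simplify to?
4(2sin²β + cos(2β)) = 4 (using Double angle)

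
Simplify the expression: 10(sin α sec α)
10(sin α sec α) = 10(tan α) (using Reciprocal + quotient)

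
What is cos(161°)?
cos(161°) = -0.9455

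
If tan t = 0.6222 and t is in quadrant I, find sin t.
sin t = 0.5283 (using tan²t + 1 = sec²t)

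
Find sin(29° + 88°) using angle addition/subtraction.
sin(29° + 88°) = sin 29° cos 88° + cos 29° sin 88° = 0.891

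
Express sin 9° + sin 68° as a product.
sin 9° + sin 68° = 2 sin(38.5°) cos(-29.5°)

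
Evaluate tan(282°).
tan(282°) = -4.705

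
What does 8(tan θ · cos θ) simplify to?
8(tan θ · cos θ) = 8(sin θ) (using Quotient identity)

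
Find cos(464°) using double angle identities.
cos(464°) = cos²232° - sin²232° = -0.2419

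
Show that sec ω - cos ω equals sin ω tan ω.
LHS = 1/cos ω - cos ω = (1 - cos²ω)/cos ω = sin²ω/cos ω = sin ω · (sin ω/cos ω) = sin ω tan ω = RHS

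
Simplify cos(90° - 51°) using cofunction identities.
cos(90° - 51°) = sin(51°)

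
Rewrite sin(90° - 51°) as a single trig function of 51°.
sin(90° - 51°) = cos(51°)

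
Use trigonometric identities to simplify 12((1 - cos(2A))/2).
12((1 - cos(2A))/2) = 12(sin²A) (using Power reduction)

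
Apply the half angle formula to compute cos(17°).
cos(17°) = √((1 + cos 34°)/2) = 0.9563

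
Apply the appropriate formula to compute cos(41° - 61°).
cos(41° - 61°) = cos 41° cos 61° + sin 41° sin 61° = 0.9397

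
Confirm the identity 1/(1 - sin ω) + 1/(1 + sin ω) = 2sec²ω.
LHS = [(1 + sin ω) + (1 - sin ω)] / [(1 - sin ω)(1 + sin ω)] = 2/(1 - sin²ω) = 2/cos²ω = 2sec²ω = RHS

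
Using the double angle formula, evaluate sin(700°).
sin(700°) = 2 sin 350° cos 350° = -0.342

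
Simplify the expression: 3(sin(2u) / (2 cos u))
3(sin(2u) / (2 cos u)) = 3(sin u) (using Double angle)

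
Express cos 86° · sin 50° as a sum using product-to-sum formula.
cos 86° sin 50° = (1/2)[sin(86°+50°) - sin(86°-50°)]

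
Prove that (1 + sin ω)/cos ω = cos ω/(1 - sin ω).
LHS = (1 + sin ω)(1 - sin ω) / (cos ω(1 - sin ω)) = (1 - sin²ω) / (cos ω(1 - sin ω)) = cos²ω / (cos ω(1 - sin ω)) = cos ω/(1 - sin ω) = RHS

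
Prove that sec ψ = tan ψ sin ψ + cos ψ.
RHS = sin²ψ/cos ψ + cos ψ = (sin²ψ + cos²ψ)/cos ψ = 1/cos ψ = sec ψ = LHS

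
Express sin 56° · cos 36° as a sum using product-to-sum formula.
sin 56° cos 36° = (1/2)[sin(56°+36°) + sin(56°-36°)]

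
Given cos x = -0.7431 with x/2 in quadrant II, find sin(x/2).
sin(x/2) = ±√((1 - cos x)/2); positive since x/2 ∈ QII, so sin(x/2) = 0.9336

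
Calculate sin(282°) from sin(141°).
sin(282°) = 2 sin 141° cos 141° = -0.9781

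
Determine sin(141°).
sin(141°) = 0.6293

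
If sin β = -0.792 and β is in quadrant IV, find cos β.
cos β = 0.6105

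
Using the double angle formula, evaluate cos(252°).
cos(252°) = cos²126° - sin²126° = -0.309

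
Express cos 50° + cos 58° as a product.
cos 50° + cos 58° = 2 cos(54°) cos(-4°)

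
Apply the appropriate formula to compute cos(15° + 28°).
cos(15° + 28°) = cos 15° cos 28° - sin 15° sin 28° = 0.7314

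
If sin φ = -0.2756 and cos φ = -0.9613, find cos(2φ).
cos(2φ) = cos²φ - sin²φ = 0.8481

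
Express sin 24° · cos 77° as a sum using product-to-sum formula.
sin 24° cos 77° = (1/2)[sin(24°+77°) + sin(24°-77°)]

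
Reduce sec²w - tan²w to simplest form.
sec²w - tan²w = 1 (using Pythagorean identity)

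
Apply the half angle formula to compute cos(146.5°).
cos(146.5°) = -√((1 + cos 293°)/2) = -0.8339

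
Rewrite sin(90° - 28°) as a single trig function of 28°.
sin(90° - 28°) = cos(28°)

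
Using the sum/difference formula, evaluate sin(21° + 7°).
sin(21° + 7°) = sin 21° cos 7° + cos 21° sin 7° = 0.4695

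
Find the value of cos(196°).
cos(196°) = -0.9613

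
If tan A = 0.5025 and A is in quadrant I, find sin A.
sin A = 0.449 (using tan²A + 1 = sec²A)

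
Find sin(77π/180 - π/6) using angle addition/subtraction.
sin(77π/180 - π/6) = sin 77π/180 cos π/6 - cos 77π/180 sin π/6 = 0.7314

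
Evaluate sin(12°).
sin(12°) = 0.2079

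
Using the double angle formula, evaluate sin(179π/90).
sin(179π/90) = 2 sin 179π/180 cos 179π/180 = -0.0349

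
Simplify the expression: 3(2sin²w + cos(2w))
3(2sin²w + cos(2w)) = 3 (using Double angle)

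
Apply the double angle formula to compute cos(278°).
cos(278°) = 1 - 2sin²139° = 0.1392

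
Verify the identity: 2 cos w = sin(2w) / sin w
RHS = 2 sin w cos w / sin w = 2 cos w = LHS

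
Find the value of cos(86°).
cos(86°) = 0.06976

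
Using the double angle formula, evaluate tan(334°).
tan(334°) = 2 tan 167° / (1 - tan²167°) = -0.4877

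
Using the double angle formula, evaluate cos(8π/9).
cos(8π/9) = cos²4π/9 - sin²4π/9 = -0.9397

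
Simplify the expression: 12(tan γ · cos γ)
12(tan γ · cos γ) = 12(sin γ) (using Quotient identity)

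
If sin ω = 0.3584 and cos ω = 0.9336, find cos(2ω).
cos(2ω) = cos²ω - sin²ω = 0.7432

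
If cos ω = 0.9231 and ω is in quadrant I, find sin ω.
sin ω = 0.3846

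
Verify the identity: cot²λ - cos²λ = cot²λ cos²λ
LHS = cos²λ/sin²λ - cos²λ = cos²λ(1/sin²λ - 1) = cos²λ · (1 - sin²λ)/sin²λ = cos²λ · cos²λ/sin²λ = cos²λ · cot²λ = RHS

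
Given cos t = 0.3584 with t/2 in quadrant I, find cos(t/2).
cos(t/2) = ±√((1 + cos t)/2); positive since t/2 ∈ QI, so cos(t/2) = 0.8241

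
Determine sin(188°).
sin(188°) = -0.1392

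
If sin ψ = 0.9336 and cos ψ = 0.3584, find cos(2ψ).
cos(2ψ) = cos²ψ - sin²ψ = -0.7432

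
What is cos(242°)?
cos(242°) = -0.4695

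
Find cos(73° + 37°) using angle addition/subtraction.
cos(73° + 37°) = cos 73° cos 37° - sin 73° sin 37° = -0.342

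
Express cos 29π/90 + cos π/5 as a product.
cos 29π/90 + cos π/5 = 2 cos(47π/180) cos(11π/180)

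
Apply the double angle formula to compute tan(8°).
tan(8°) = 2 tan 4° / (1 - tan²4°) = 0.1405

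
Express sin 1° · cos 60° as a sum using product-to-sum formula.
sin 1° cos 60° = (1/2)[sin(1°+60°) + sin(1°-60°)]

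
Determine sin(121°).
sin(121°) = 0.8572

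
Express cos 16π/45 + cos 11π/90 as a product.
cos 16π/45 + cos 11π/90 = 2 cos(43π/180) cos(7π/60)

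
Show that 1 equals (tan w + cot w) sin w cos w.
RHS = (sin w/cos w + cos w/sin w) sin w cos w = ((sin²w + cos²w)/(sin w cos w)) · sin w cos w = sin²w + cos²w = 1 = LHS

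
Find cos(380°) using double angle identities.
cos(380°) = cos²190° - sin²190° = 0.9397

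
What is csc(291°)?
csc(291°) = -1.071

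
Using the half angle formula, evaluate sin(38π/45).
sin(38π/45) = √((1 - cos 76π/45)/2) = 0.4695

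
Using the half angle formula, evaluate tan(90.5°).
tan(90.5°) = sin 181° / (1 + cos 181°) = -114.6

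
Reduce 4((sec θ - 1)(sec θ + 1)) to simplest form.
4((sec θ - 1)(sec θ + 1)) = 4(tan²θ) (using Diff. of squares)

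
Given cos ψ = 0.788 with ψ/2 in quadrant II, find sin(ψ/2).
sin(ψ/2) = ±√((1 - cos ψ)/2); positive since ψ/2 ∈ QII, so sin(ψ/2) = 0.3256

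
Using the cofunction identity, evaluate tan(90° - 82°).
tan(90° - 82°) = cot(82°) = 0.1405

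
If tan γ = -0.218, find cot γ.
cot γ = 1/tan γ = -4.587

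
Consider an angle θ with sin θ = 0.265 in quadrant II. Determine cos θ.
cos θ = ±√(1 - sin²θ) = -0.9642 (negative in QII)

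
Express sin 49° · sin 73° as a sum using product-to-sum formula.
sin 49° sin 73° = (1/2)[cos(49°-73°) - cos(49°+73°)]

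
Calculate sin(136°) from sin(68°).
sin(136°) = 2 sin 68° cos 68° = 0.6947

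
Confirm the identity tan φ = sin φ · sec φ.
RHS = sin φ · (1/cos φ) = sin φ/cos φ = tan φ = LHS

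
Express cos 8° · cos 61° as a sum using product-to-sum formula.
cos 8° cos 61° = (1/2)[cos(8°-61°) + cos(8°+61°)]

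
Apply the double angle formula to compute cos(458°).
cos(458°) = cos²229° - sin²229° = -0.1392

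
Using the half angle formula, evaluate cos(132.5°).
cos(132.5°) = -√((1 + cos 265°)/2) = -0.6756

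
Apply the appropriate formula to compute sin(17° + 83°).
sin(17° + 83°) = sin 17° cos 83° + cos 17° sin 83° = 0.9848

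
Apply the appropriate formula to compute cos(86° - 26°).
cos(86° - 26°) = cos 86° cos 26° + sin 86° sin 26° = 1/2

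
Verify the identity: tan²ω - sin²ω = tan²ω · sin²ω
LHS = sin²ω/cos²ω - sin²ω = sin²ω(1/cos²ω - 1) = sin²ω · (1 - cos²ω)/cos²ω = sin²ω · sin²ω/cos²ω = sin²ω · tan²ω = RHS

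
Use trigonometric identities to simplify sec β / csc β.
sec β / csc β = tan β (using Reciprocal identities)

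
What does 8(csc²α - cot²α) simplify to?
8(csc²α - cot²α) = 8 (using Pythagorean identity)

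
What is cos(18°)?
cos(18°) = 0.9511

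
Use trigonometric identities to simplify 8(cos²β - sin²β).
8(cos²β - sin²β) = 8(cos(2β)) (using Double angle)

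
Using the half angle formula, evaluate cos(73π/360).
cos(73π/360) = √((1 + cos 73π/180)/2) = 0.8039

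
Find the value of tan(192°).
tan(192°) = 0.2126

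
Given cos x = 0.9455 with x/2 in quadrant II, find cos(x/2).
cos(x/2) = ±√((1 + cos x)/2); negative since x/2 ∈ QII, so cos(x/2) = -0.9863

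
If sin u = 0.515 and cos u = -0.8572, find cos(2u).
cos(2u) = cos²u - sin²u = 0.4696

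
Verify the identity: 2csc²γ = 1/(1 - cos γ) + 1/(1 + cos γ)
RHS = [(1 + cos γ) + (1 - cos γ)] / [(1 - cos γ)(1 + cos γ)] = 2/(1 - cos²γ) = 2/sin²γ = 2csc²γ = LHS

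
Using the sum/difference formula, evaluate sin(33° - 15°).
sin(33° - 15°) = sin 33° cos 15° - cos 33° sin 15° = 0.309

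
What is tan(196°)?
tan(196°) = 0.2867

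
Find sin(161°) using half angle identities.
sin(161°) = √((1 - cos 322°)/2) = 0.3256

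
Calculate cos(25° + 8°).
cos(25° + 8°) = cos 25° cos 8° - sin 25° sin 8° = 0.8387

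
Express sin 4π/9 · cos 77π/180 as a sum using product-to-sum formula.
sin 4π/9 cos 77π/180 = (1/2)[sin(4π/9+77π/180) + sin(4π/9-77π/180)]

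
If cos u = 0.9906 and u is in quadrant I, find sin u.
sin u = 0.1368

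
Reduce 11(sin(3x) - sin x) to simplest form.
11(sin(3x) - sin x) = 11(2 cos(2x) sin x) (using Sum-to-product)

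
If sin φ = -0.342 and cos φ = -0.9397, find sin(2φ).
sin(2φ) = 2 sin φ cos φ = 0.6428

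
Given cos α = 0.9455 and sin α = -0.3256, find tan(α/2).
tan(α/2) = sin α / (1 + cos α) = -0.1674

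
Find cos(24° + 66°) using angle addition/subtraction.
cos(24° + 66°) = cos 24° cos 66° - sin 24° sin 66° = 0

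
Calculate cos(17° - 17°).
cos(17° - 17°) = cos 17° cos 17° + sin 17° sin 17° = 1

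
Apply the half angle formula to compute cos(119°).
cos(119°) = -√((1 + cos 238°)/2) = -0.4848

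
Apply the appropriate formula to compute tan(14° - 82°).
tan(14° - 82°) = (tan 14° - tan 82°)/(1 + tan 14° tan 82°) = -2.475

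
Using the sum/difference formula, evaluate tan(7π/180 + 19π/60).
tan(7π/180 + 19π/60) = (tan 7π/180 + tan 19π/60)/(1 - tan 7π/180 tan 19π/60) = 2.05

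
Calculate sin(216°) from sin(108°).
sin(216°) = 2 sin 108° cos 108° = -0.5878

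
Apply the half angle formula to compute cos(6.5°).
cos(6.5°) = √((1 + cos 13°)/2) = 0.9936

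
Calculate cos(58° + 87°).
cos(58° + 87°) = cos 58° cos 87° - sin 58° sin 87° = -0.8192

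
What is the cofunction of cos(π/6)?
cos(π/6) = sin(π/2 - π/6) = sin(π/3)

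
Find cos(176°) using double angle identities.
cos(176°) = cos²88° - sin²88° = -0.9976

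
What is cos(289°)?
cos(289°) = 0.3256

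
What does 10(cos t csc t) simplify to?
10(cos t csc t) = 10(cot t) (using Reciprocal + quotient)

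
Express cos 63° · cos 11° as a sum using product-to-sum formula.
cos 63° cos 11° = (1/2)[cos(63°-11°) + cos(63°+11°)]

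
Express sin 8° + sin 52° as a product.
sin 8° + sin 52° = 2 sin(30°) cos(-22°)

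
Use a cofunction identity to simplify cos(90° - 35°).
cos(90° - 35°) = sin(35°)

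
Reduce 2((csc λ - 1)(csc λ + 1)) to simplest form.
2((csc λ - 1)(csc λ + 1)) = 2(cot²λ) (using Diff. of squares)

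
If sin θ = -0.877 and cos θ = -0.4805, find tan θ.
tan θ = sin θ / cos θ = 1.825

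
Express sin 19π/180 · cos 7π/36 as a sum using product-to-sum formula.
sin 19π/180 cos 7π/36 = (1/2)[sin(19π/180+7π/36) + sin(19π/180-7π/36)]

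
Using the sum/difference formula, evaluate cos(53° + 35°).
cos(53° + 35°) = cos 53° cos 35° - sin 53° sin 35° = 0.0349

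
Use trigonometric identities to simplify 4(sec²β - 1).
4(sec²β - 1) = 4(tan²β) (using Pythagorean identity)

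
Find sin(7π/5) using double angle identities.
sin(7π/5) = 2 sin 7π/10 cos 7π/10 = -0.9511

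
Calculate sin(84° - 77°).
sin(84° - 77°) = sin 84° cos 77° - cos 84° sin 77° = 0.1219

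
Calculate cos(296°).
cos(296°) = 0.4384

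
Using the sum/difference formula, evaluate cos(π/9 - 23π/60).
cos(π/9 - 23π/60) = cos π/9 cos 23π/60 + sin π/9 sin 23π/60 = 0.6561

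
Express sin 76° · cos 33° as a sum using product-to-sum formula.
sin 76° cos 33° = (1/2)[sin(76°+33°) + sin(76°-33°)]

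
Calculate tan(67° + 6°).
tan(67° + 6°) = (tan 67° + tan 6°)/(1 - tan 67° tan 6°) = 3.271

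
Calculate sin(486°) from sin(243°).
sin(486°) = 2 sin 243° cos 243° = 0.809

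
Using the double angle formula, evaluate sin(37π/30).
sin(37π/30) = 2 sin 37π/60 cos 37π/60 = -0.6691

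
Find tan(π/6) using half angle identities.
tan(π/6) = sin π/3 / (1 + cos π/3) = √3/3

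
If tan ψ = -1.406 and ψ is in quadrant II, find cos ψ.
cos ψ = -0.5796 (using tan²ψ + 1 = sec²ψ)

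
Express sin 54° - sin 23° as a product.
sin 54° - sin 23° = 2 cos(38.5°) sin(15.5°)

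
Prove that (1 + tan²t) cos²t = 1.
LHS = sec²t · cos²t = (1/cos²t) · cos²t = 1 = RHS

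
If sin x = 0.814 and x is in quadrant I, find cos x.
cos x = 0.5809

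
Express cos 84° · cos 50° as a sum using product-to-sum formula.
cos 84° cos 50° = (1/2)[cos(84°-50°) + cos(84°+50°)]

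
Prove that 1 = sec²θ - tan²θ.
RHS = 1/cos²θ - sin²θ/cos²θ = (1 - sin²θ)/cos²θ = cos²θ/cos²θ = 1 = LHS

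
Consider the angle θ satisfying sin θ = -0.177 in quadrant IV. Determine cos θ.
cos θ = √(1 - sin²θ) = 0.9842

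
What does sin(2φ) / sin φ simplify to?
sin(2φ) / sin φ = 2 cos φ (using Double angle)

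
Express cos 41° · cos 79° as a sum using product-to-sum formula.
cos 41° cos 79° = (1/2)[cos(41°-79°) + cos(41°+79°)]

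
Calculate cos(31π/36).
cos(31π/36) = -0.9063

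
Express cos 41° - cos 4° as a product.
cos 41° - cos 4° = -2 sin(22.5°) sin(18.5°)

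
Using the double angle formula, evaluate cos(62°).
cos(62°) = 1 - 2sin²31° = 0.4695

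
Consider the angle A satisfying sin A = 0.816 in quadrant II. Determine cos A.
cos A = ±√(1 - sin²A) = -0.5781 (negative in QII)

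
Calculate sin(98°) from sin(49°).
sin(98°) = 2 sin 49° cos 49° = 0.9903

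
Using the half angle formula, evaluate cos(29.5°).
cos(29.5°) = √((1 + cos 59°)/2) = 0.8704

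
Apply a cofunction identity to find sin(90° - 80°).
sin(90° - 80°) = cos(80°) = 0.1736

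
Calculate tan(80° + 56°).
tan(80° + 56°) = (tan 80° + tan 56°)/(1 - tan 80° tan 56°) = -0.9657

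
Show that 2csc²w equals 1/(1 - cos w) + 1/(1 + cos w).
RHS = [(1 + cos w) + (1 - cos w)] / [(1 - cos w)(1 + cos w)] = 2/(1 - cos²w) = 2/sin²w = 2csc²w = LHS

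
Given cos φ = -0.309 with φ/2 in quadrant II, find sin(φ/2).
sin(φ/2) = ±√((1 - cos φ)/2); positive since φ/2 ∈ QII, so sin(φ/2) = 0.809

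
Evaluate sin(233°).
sin(233°) = -0.7986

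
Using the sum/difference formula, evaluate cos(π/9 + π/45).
cos(π/9 + π/45) = cos π/9 cos π/45 - sin π/9 sin π/45 = 0.9135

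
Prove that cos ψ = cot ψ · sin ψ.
RHS = (cos ψ/sin ψ) · sin ψ = cos ψ = LHS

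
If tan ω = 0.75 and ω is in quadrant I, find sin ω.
sin ω = 0.6 (using tan²ω + 1 = sec²ω)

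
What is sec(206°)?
sec(206°) = -1.113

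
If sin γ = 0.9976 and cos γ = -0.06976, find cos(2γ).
cos(2γ) = cos²γ - sin²γ = -0.9903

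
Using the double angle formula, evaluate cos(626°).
cos(626°) = cos²313° - sin²313° = -0.06976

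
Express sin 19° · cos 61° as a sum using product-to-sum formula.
sin 19° cos 61° = (1/2)[sin(19°+61°) + sin(19°-61°)]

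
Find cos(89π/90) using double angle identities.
cos(89π/90) = cos²89π/180 - sin²89π/180 = -0.9994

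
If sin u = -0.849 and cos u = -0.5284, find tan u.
tan u = sin u / cos u = 1.607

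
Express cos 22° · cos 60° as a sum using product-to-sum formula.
cos 22° cos 60° = (1/2)[cos(22°-60°) + cos(22°+60°)]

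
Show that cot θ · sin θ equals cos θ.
LHS = (cos θ/sin θ) · sin θ = cos θ = RHS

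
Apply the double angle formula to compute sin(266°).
sin(266°) = 2 sin 133° cos 133° = -0.9976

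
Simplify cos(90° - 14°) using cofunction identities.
cos(90° - 14°) = sin(14°)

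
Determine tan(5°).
tan(5°) = 0.08749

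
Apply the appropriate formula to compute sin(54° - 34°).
sin(54° - 34°) = sin 54° cos 34° - cos 54° sin 34° = 0.342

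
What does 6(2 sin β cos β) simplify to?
6(2 sin β cos β) = 6(sin(2β)) (using Double angle)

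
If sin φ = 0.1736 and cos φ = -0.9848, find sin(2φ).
sin(2φ) = 2 sin φ cos φ = -0.3419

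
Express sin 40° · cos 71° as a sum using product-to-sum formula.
sin 40° cos 71° = (1/2)[sin(40°+71°) + sin(40°-71°)]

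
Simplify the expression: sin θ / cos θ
sin θ / cos θ = tan θ (using Quotient identity)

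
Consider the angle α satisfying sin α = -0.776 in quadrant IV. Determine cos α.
cos α = √(1 - sin²α) = 0.6307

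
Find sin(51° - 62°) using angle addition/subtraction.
sin(51° - 62°) = sin 51° cos 62° - cos 51° sin 62° = -0.1908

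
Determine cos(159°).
cos(159°) = -0.9336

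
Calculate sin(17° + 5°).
sin(17° + 5°) = sin 17° cos 5° + cos 17° sin 5° = 0.3746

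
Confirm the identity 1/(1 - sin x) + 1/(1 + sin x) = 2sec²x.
LHS = [(1 + sin x) + (1 - sin x)] / [(1 - sin x)(1 + sin x)] = 2/(1 - sin²x) = 2/cos²x = 2sec²x = RHS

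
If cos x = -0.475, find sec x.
sec x = 1/cos x = -2.105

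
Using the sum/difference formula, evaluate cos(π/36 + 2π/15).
cos(π/36 + 2π/15) = cos π/36 cos 2π/15 - sin π/36 sin 2π/15 = 0.8746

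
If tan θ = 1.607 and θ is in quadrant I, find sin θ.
sin θ = 0.849 (using tan²θ + 1 = sec²θ)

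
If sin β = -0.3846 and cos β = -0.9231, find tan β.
tan β = sin β / cos β = 0.4166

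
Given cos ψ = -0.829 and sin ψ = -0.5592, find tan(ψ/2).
tan(ψ/2) = sin ψ / (1 + cos ψ) = -3.27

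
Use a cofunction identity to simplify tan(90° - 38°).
tan(90° - 38°) = cot(38°)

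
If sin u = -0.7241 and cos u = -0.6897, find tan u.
tan u = sin u / cos u = 1.05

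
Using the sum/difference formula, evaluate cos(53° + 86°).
cos(53° + 86°) = cos 53° cos 86° - sin 53° sin 86° = -0.7547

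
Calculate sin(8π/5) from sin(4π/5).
sin(8π/5) = 2 sin 4π/5 cos 4π/5 = -0.9511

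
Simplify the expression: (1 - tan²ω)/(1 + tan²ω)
(1 - tan²ω)/(1 + tan²ω) = cos(2ω) (using Double angle)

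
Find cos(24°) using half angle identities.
cos(24°) = √((1 + cos 48°)/2) = 0.9135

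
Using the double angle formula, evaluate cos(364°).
cos(364°) = cos²182° - sin²182° = 0.9976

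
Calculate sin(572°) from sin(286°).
sin(572°) = 2 sin 286° cos 286° = -0.5299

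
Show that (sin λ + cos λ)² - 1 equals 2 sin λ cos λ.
LHS = sin²λ + 2 sin λ cos λ + cos²λ - 1 = (sin²λ + cos²λ) + 2 sin λ cos λ - 1 = 1 + 2 sin λ cos λ - 1 = 2 sin λ cos λ = RHS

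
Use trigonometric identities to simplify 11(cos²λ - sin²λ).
11(cos²λ - sin²λ) = 11(cos(2λ)) (using Double angle)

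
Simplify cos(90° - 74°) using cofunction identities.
cos(90° - 74°) = sin(74°)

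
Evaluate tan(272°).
tan(272°) = -28.64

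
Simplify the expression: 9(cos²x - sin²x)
9(cos²x - sin²x) = 9(cos(2x)) (using Double angle)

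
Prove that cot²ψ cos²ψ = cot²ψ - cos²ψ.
RHS = cos²ψ/sin²ψ - cos²ψ = cos²ψ(1/sin²ψ - 1) = cos²ψ · (1 - sin²ψ)/sin²ψ = cos²ψ · cos²ψ/sin²ψ = cos²ψ · cot²ψ = LHS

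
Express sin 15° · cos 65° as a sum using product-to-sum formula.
sin 15° cos 65° = (1/2)[sin(15°+65°) + sin(15°-65°)]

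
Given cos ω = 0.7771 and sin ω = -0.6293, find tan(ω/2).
tan(ω/2) = sin ω / (1 + cos ω) = -0.3541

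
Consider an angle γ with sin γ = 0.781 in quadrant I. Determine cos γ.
cos γ = √(1 - sin²γ) = 0.6245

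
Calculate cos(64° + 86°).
cos(64° + 86°) = cos 64° cos 86° - sin 64° sin 86° = -√3/2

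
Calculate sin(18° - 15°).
sin(18° - 15°) = sin 18° cos 15° - cos 18° sin 15° = 0.05234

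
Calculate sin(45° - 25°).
sin(45° - 25°) = sin 45° cos 25° - cos 45° sin 25° = 0.342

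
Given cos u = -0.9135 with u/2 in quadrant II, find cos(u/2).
cos(u/2) = ±√((1 + cos u)/2); negative since u/2 ∈ QII, so cos(u/2) = -0.208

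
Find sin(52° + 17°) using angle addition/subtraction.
sin(52° + 17°) = sin 52° cos 17° + cos 52° sin 17° = 0.9336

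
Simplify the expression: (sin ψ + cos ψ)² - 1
(sin ψ + cos ψ)² - 1 = sin(2ψ) (using Pythagorean + double angle)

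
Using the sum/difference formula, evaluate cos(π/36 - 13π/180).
cos(π/36 - 13π/180) = cos π/36 cos 13π/180 + sin π/36 sin 13π/180 = 0.9903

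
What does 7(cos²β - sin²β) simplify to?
7(cos²β - sin²β) = 7(cos(2β)) (using Double angle)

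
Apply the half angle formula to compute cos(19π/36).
cos(19π/36) = -√((1 + cos 19π/18)/2) = -0.08716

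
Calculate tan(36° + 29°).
tan(36° + 29°) = (tan 36° + tan 29°)/(1 - tan 36° tan 29°) = 2.145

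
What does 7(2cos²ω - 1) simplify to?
7(2cos²ω - 1) = 7(cos(2ω)) (using Double angle)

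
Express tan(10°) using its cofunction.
tan(10°) = cot(90° - 10°) = cot(80°)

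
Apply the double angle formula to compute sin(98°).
sin(98°) = 2 sin 49° cos 49° = 0.9903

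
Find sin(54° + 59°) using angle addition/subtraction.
sin(54° + 59°) = sin 54° cos 59° + cos 54° sin 59° = 0.9205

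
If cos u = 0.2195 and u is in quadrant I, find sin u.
sin u = 0.9756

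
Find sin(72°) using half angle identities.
sin(72°) = √((1 - cos 144°)/2) = 0.9511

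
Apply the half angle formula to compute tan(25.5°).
tan(25.5°) = sin 51° / (1 + cos 51°) = 0.477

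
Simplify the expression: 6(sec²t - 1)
6(sec²t - 1) = 6(tan²t) (using Pythagorean identity)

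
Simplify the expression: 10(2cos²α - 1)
10(2cos²α - 1) = 10(cos(2α)) (using Double angle)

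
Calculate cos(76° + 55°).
cos(76° + 55°) = cos 76° cos 55° - sin 76° sin 55° = -0.6561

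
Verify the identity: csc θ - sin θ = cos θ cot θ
LHS = 1/sin θ - sin θ = (1 - sin²θ)/sin θ = cos²θ/sin θ = cos θ · (cos θ/sin θ) = cos θ cot θ = RHS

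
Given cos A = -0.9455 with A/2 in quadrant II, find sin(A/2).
sin(A/2) = ±√((1 - cos A)/2); positive since A/2 ∈ QII, so sin(A/2) = 0.9863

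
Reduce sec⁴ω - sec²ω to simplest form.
sec⁴ω - sec²ω = tan⁴ω + tan²ω (using Pythagorean)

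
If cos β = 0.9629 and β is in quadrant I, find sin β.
sin β = 0.2699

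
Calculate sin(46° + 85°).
sin(46° + 85°) = sin 46° cos 85° + cos 46° sin 85° = 0.7547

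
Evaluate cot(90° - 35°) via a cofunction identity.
cot(90° - 35°) = tan(35°) = 0.7002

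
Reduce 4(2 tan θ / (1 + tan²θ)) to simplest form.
4(2 tan θ / (1 + tan²θ)) = 4(sin(2θ)) (using Double angle)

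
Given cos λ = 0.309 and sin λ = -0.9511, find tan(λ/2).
tan(λ/2) = sin λ / (1 + cos λ) = -0.7266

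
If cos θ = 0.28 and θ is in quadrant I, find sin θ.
sin θ = 0.96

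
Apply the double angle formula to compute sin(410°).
sin(410°) = 2 sin 205° cos 205° = 0.766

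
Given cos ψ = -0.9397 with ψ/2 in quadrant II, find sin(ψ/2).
sin(ψ/2) = ±√((1 - cos ψ)/2); positive since ψ/2 ∈ QII, so sin(ψ/2) = 0.9848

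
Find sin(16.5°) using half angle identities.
sin(16.5°) = √((1 - cos 33°)/2) = 0.284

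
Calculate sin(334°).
sin(334°) = -0.4384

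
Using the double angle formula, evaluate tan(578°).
tan(578°) = 2 tan 289° / (1 - tan²289°) = 0.7813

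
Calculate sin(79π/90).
sin(79π/90) = 0.3746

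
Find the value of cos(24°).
cos(24°) = 0.9135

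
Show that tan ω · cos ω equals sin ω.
LHS = (sin ω/cos ω) · cos ω = sin ω = RHS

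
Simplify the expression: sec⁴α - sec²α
sec⁴α - sec²α = tan⁴α + tan²α (using Pythagorean)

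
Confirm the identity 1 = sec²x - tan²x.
RHS = 1/cos²x - sin²x/cos²x = (1 - sin²x)/cos²x = cos²x/cos²x = 1 = LHS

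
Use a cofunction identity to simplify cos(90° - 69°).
cos(90° - 69°) = sin(69°)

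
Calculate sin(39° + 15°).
sin(39° + 15°) = sin 39° cos 15° + cos 39° sin 15° = 0.809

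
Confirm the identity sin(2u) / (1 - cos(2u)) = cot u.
LHS = 2 sin u cos u / (2sin²u) = cos u/sin u = cot u = RHS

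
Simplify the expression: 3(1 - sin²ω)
3(1 - sin²ω) = 3(cos²ω) (using Pythagorean identity)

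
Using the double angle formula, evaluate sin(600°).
sin(600°) = 2 sin 300° cos 300° = -√3/2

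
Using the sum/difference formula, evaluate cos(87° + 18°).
cos(87° + 18°) = cos 87° cos 18° - sin 87° sin 18° = -(√6-√2)/4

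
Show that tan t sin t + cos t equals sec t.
LHS = sin²t/cos t + cos t = (sin²t + cos²t)/cos t = 1/cos t = sec t = RHS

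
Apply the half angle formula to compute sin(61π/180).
sin(61π/180) = √((1 - cos 61π/90)/2) = 0.8746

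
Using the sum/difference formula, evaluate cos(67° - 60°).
cos(67° - 60°) = cos 67° cos 60° + sin 67° sin 60° = 0.9925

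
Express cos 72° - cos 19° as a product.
cos 72° - cos 19° = -2 sin(45.5°) sin(26.5°)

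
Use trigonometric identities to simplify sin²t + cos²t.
sin²t + cos²t = 1 (using Pythagorean identity)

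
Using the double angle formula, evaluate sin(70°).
sin(70°) = 2 sin 35° cos 35° = 0.9397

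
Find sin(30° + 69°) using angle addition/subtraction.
sin(30° + 69°) = sin 30° cos 69° + cos 30° sin 69° = 0.9877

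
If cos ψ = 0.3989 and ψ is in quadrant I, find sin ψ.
sin ψ = 0.917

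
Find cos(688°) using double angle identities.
cos(688°) = 1 - 2sin²344° = 0.848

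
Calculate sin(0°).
sin(0°) = 0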